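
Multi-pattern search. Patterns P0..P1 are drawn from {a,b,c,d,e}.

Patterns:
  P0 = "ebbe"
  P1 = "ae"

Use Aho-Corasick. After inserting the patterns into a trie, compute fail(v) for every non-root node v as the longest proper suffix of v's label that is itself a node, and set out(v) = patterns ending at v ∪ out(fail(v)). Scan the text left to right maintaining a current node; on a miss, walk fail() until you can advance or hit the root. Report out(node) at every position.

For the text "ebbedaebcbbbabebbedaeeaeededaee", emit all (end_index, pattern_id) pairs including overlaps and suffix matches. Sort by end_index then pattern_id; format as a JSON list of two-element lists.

Build:
Trie nodes:
  n0 'ε': a→5 e→1
  n1 'e': b→2
  n2 'eb': b→3
  n3 'ebb': e→4
  n4 'ebbe': ·  [P0 ends]
  n5 'a': e→6
  n6 'ae': ·  [P1 ends]

Failure links (BFS by depth):
  fail(1) 'e': from fail(0)=0 chase 'e': 0 ⇒ 0;  out=∅∪out(0)=∅
  fail(5) 'a': from fail(0)=0 chase 'a': 0 ⇒ 0;  out=∅∪out(0)=∅
  fail(2) 'eb': from fail(1)=0 chase 'b': 0 ⇒ 0;  out=∅∪out(0)=∅
  fail(6) 'ae': from fail(5)=0 chase 'e': 0 ⇒ 1;  out={1}∪out(1)={1}
  fail(3) 'ebb': from fail(2)=0 chase 'b': 0 ⇒ 0;  out=∅∪out(0)=∅
  fail(4) 'ebbe': from fail(3)=0 chase 'e': 0 ⇒ 1;  out={0}∪out(1)={0}

Text stream:
[0] read 'e'  n0⇒n1
[1] read 'b'  n1⇒n2
[2] read 'b'  n2⇒n3
[3] read 'e'  n3⇒n4  ** P0@[0:3]
[4] read 'd'  n4⇒n0 ·f
[5] read 'a'  n0⇒n5
[6] read 'e'  n5⇒n6  ** P1@[5:6]
[7] read 'b'  n6⇒n2 ·f
[8] read 'c'  n2⇒n0 ·f
[9] read 'b'  n0⇒n0
[10] read 'b'  n0⇒n0
[11] read 'b'  n0⇒n0
[12] read 'a'  n0⇒n5
[13] read 'b'  n5⇒n0 ·f
[14] read 'e'  n0⇒n1
[15] read 'b'  n1⇒n2
[16] read 'b'  n2⇒n3
[17] read 'e'  n3⇒n4  ** P0@[14:17]
[18] read 'd'  n4⇒n0 ·f
[19] read 'a'  n0⇒n5
[20] read 'e'  n5⇒n6  ** P1@[19:20]
[21] read 'e'  n6⇒n1 ·f
[22] read 'a'  n1⇒n5 ·f
[23] read 'e'  n5⇒n6  ** P1@[22:23]
[24] read 'e'  n6⇒n1 ·f
[25] read 'd'  n1⇒n0 ·f
[26] read 'e'  n0⇒n1
[27] read 'd'  n1⇒n0 ·f
[28] read 'a'  n0⇒n5
[29] read 'e'  n5⇒n6  ** P1@[28:29]
[30] read 'e'  n6⇒n1 ·f

All matches (sorted): [[3,0],[6,1],[17,0],[20,1],[23,1],[29,1]]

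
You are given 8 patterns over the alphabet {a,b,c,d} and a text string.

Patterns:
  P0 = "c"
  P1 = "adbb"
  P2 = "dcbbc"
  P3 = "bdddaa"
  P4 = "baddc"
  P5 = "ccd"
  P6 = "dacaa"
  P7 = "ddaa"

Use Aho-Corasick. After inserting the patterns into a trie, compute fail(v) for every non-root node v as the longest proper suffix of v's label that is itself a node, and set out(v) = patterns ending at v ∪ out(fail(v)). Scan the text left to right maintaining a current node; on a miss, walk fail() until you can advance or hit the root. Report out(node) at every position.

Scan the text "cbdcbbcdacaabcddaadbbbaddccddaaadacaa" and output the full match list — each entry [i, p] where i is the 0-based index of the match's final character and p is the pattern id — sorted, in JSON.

Construct AC machine:
Trie (insert patterns):
  0='ε' goto a→2 b→11 c→1 d→6
  1='c' goto c→21  ←P0
  2='a' goto d→3
  3='ad' goto b→4
  4='adb' goto b→5
  5='adbb' goto ·  ←P1
  6='d' goto a→23 c→7 d→27
  7='dc' goto b→8
  8='dcb' goto b→9
  9='dcbb' goto c→10
  10='dcbbc' goto ·  ←P2
  11='b' goto a→17 d→12
  12='bd' goto d→13
  13='bdd' goto d→14
  14='bddd' goto a→15
  15='bddda' goto a→16
  16='bdddaa' goto ·  ←P3
  17='ba' goto d→18
  18='bad' goto d→19
  19='badd' goto c→20
  20='baddc' goto ·  ←P4
  21='cc' goto d→22
  22='ccd' goto ·  ←P5
  23='da' goto c→24
  24='dac' goto a→25
  25='daca' goto a→26
  26='dacaa' goto ·  ←P6
  27='dd' goto a→28
  28='dda' goto a→29
  29='ddaa' goto ·  ←P7

BFS fail/out derivation:
  fail(1) 'c': from fail(0)=0 chase 'c': 0 ⇒ 0;  out={0}∪out(0)={0}
  fail(2) 'a': from fail(0)=0 chase 'a': 0 ⇒ 0;  out=∅∪out(0)=∅
  fail(6) 'd': from fail(0)=0 chase 'd': 0 ⇒ 0;  out=∅∪out(0)=∅
  fail(11) 'b': from fail(0)=0 chase 'b': 0 ⇒ 0;  out=∅∪out(0)=∅
  fail(3) 'ad': from fail(2)=0 chase 'd': 0 ⇒ 6;  out=∅∪out(6)=∅
  fail(7) 'dc': from fail(6)=0 chase 'c': 0 ⇒ 1;  out=∅∪out(1)={0}
  fail(12) 'bd': from fail(11)=0 chase 'd': 0 ⇒ 6;  out=∅∪out(6)=∅
  fail(17) 'ba': from fail(11)=0 chase 'a': 0 ⇒ 2;  out=∅∪out(2)=∅
  fail(21) 'cc': from fail(1)=0 chase 'c': 0 ⇒ 1;  out=∅∪out(1)={0}
  fail(23) 'da': from fail(6)=0 chase 'a': 0 ⇒ 2;  out=∅∪out(2)=∅
  fail(27) 'dd': from fail(6)=0 chase 'd': 0 ⇒ 6;  out=∅∪out(6)=∅
  fail(4) 'adb': from fail(3)=6 chase 'b': 6→0 ⇒ 11;  out=∅∪out(11)=∅
  fail(8) 'dcb': from fail(7)=1 chase 'b': 1→0 ⇒ 11;  out=∅∪out(11)=∅
  fail(13) 'bdd': from fail(12)=6 chase 'd': 6 ⇒ 27;  out=∅∪out(27)=∅
  fail(18) 'bad': from fail(17)=2 chase 'd': 2 ⇒ 3;  out=∅∪out(3)=∅
  fail(22) 'ccd': from fail(21)=1 chase 'd': 1→0 ⇒ 6;  out={5}∪out(6)={5}
  fail(24) 'dac': from fail(23)=2 chase 'c': 2→0 ⇒ 1;  out=∅∪out(1)={0}
  fail(28) 'dda': from fail(27)=6 chase 'a': 6 ⇒ 23;  out=∅∪out(23)=∅
  fail(5) 'adbb': from fail(4)=11 chase 'b': 11→0 ⇒ 11;  out={1}∪out(11)={1}
  fail(9) 'dcbb': from fail(8)=11 chase 'b': 11→0 ⇒ 11;  out=∅∪out(11)=∅
  fail(14) 'bddd': from fail(13)=27 chase 'd': 27→6 ⇒ 27;  out=∅∪out(27)=∅
  fail(19) 'badd': from fail(18)=3 chase 'd': 3→6 ⇒ 27;  out=∅∪out(27)=∅
  fail(25) 'daca': from fail(24)=1 chase 'a': 1→0 ⇒ 2;  out=∅∪out(2)=∅
  fail(29) 'ddaa': from fail(28)=23 chase 'a': 23→2→0 ⇒ 2;  out={7}∪out(2)={7}
  fail(10) 'dcbbc': from fail(9)=11 chase 'c': 11→0 ⇒ 1;  out={2}∪out(1)={0,2}
  fail(15) 'bddda': from fail(14)=27 chase 'a': 27 ⇒ 28;  out=∅∪out(28)=∅
  fail(20) 'baddc': from fail(19)=27 chase 'c': 27→6 ⇒ 7;  out={4}∪out(7)={0,4}
  fail(26) 'dacaa': from fail(25)=2 chase 'a': 2→0 ⇒ 2;  out={6}∪out(2)={6}
  fail(16) 'bdddaa': from fail(15)=28 chase 'a': 28 ⇒ 29;  out={3}∪out(29)={3,7}

Text stream:
i=0 'c': node 0→1  ** P0@[0:0]
i=1 'b': node 1→11 (fail-walked)
i=2 'd': node 11→12
i=3 'c': node 12→7 (fail-walked)  ** P0@[3:3]
i=4 'b': node 7→8
i=5 'b': node 8→9
i=6 'c': node 9→10  ** P0@[6:6],P2@[2:6]
i=7 'd': node 10→6 (fail-walked)
i=8 'a': node 6→23
i=9 'c': node 23→24  ** P0@[9:9]
i=10 'a': node 24→25
i=11 'a': node 25→26  ** P6@[7:11]
i=12 'b': node 26→11 (fail-walked)
i=13 'c': node 11→1 (fail-walked)  ** P0@[13:13]
i=14 'd': node 1→6 (fail-walked)
i=15 'd': node 6→27
i=16 'a': node 27→28
i=17 'a': node 28→29  ** P7@[14:17]
i=18 'd': node 29→3 (fail-walked)
i=19 'b': node 3→4
i=20 'b': node 4→5  ** P1@[17:20]
i=21 'b': node 5→11 (fail-walked)
i=22 'a': node 11→17
i=23 'd': node 17→18
i=24 'd': node 18→19
i=25 'c': node 19→20  ** P0@[25:25],P4@[21:25]
i=26 'c': node 20→21 (fail-walked)  ** P0@[26:26]
i=27 'd': node 21→22  ** P5@[25:27]
i=28 'd': node 22→27 (fail-walked)
i=29 'a': node 27→28
i=30 'a': node 28→29  ** P7@[27:30]
i=31 'a': node 29→2 (fail-walked)
i=32 'd': node 2→3
i=33 'a': node 3→23 (fail-walked)
i=34 'c': node 23→24  ** P0@[34:34]
i=35 'a': node 24→25
i=36 'a': node 25→26  ** P6@[32:36]

Result: [[0,0],[3,0],[6,0],[6,2],[9,0],[11,6],[13,0],[17,7],[20,1],[25,0],[25,4],[26,0],[27,5],[30,7],[34,0],[36,6]]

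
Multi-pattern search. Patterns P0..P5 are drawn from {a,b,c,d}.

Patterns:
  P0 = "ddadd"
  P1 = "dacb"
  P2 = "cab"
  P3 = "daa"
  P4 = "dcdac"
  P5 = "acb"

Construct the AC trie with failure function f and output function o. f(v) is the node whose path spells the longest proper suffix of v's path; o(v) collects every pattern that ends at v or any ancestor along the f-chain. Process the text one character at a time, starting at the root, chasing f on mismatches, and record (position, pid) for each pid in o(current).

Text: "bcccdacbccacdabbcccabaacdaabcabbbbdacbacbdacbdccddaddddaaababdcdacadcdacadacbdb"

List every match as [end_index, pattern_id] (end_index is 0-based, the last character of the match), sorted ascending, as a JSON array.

Build automaton:
Trie nodes:
  n0 'ε': a→17 c→9 d→1
  n1 'd': a→6 c→13 d→2
  n2 'dd': a→3
  n3 'dda': d→4
  n4 'ddad': d→5
  n5 'ddadd': ·  ←P0
  n6 'da': a→12 c→7
  n7 'dac': b→8
  n8 'dacb': ·  ←P1
  n9 'c': a→10
  n10 'ca': b→11
  n11 'cab': ·  ←P2
  n12 'daa': ·  ←P3
  n13 'dc': d→14
  n14 'dcd': a→15
  n15 'dcda': c→16
  n16 'dcdac': ·  ←P4
  n17 'a': c→18
  n18 'ac': b→19
  n19 'acb': ·  ←P5

BFS fail/out derivation:
  fail(1) 'd': from fail(0)=0 chase 'd': 0 ⇒ 0;  out=∅∪out(0)=∅
  fail(9) 'c': from fail(0)=0 chase 'c': 0 ⇒ 0;  out=∅∪out(0)=∅
  fail(17) 'a': from fail(0)=0 chase 'a': 0 ⇒ 0;  out=∅∪out(0)=∅
  fail(2) 'dd': from fail(1)=0 chase 'd': 0 ⇒ 1;  out=∅∪out(1)=∅
  fail(6) 'da': from fail(1)=0 chase 'a': 0 ⇒ 17;  out=∅∪out(17)=∅
  fail(10) 'ca': from fail(9)=0 chase 'a': 0 ⇒ 17;  out=∅∪out(17)=∅
  fail(13) 'dc': from fail(1)=0 chase 'c': 0 ⇒ 9;  out=∅∪out(9)=∅
  fail(18) 'ac': from fail(17)=0 chase 'c': 0 ⇒ 9;  out=∅∪out(9)=∅
  fail(3) 'dda': from fail(2)=1 chase 'a': 1 ⇒ 6;  out=∅∪out(6)=∅
  fail(7) 'dac': from fail(6)=17 chase 'c': 17 ⇒ 18;  out=∅∪out(18)=∅
  fail(11) 'cab': from fail(10)=17 chase 'b': 17→0 ⇒ 0;  out={2}∪out(0)={2}
  fail(12) 'daa': from fail(6)=17 chase 'a': 17→0 ⇒ 17;  out={3}∪out(17)={3}
  fail(14) 'dcd': from fail(13)=9 chase 'd': 9→0 ⇒ 1;  out=∅∪out(1)=∅
  fail(19) 'acb': from fail(18)=9 chase 'b': 9→0 ⇒ 0;  out={5}∪out(0)={5}
  fail(4) 'ddad': from fail(3)=6 chase 'd': 6→17→0 ⇒ 1;  out=∅∪out(1)=∅
  fail(8) 'dacb': from fail(7)=18 chase 'b': 18 ⇒ 19;  out={1}∪out(19)={1,5}
  fail(15) 'dcda': from fail(14)=1 chase 'a': 1 ⇒ 6;  out=∅∪out(6)=∅
  fail(5) 'ddadd': from fail(4)=1 chase 'd': 1 ⇒ 2;  out={0}∪out(2)={0}
  fail(16) 'dcdac': from fail(15)=6 chase 'c': 6 ⇒ 7;  out={4}∪out(7)={4}

Scan:
[0] read 'b'  n0⇒n0
[1] read 'c'  n0⇒n9
[2] read 'c'  n9⇒n9 ·f
[3] read 'c'  n9⇒n9 ·f
[4] read 'd'  n9⇒n1 ·f
[5] read 'a'  n1⇒n6
[6] read 'c'  n6⇒n7
[7] read 'b'  n7⇒n8  → match P1@[4:7],P5@[5:7]
[8] read 'c'  n8⇒n9 ·f
[9] read 'c'  n9⇒n9 ·f
[10] read 'a'  n9⇒n10
[11] read 'c'  n10⇒n18 ·f
[12] read 'd'  n18⇒n1 ·f
[13] read 'a'  n1⇒n6
[14] read 'b'  n6⇒n0 ·f
[15] read 'b'  n0⇒n0
[16] read 'c'  n0⇒n9
[17] read 'c'  n9⇒n9 ·f
[18] read 'c'  n9⇒n9 ·f
[19] read 'a'  n9⇒n10
[20] read 'b'  n10⇒n11  → match P2@[18:20]
[21] read 'a'  n11⇒n17 ·f
[22] read 'a'  n17⇒n17 ·f
[23] read 'c'  n17⇒n18
[24] read 'd'  n18⇒n1 ·f
[25] read 'a'  n1⇒n6
[26] read 'a'  n6⇒n12  → match P3@[24:26]
[27] read 'b'  n12⇒n0 ·f
[28] read 'c'  n0⇒n9
[29] read 'a'  n9⇒n10
[30] read 'b'  n10⇒n11  → match P2@[28:30]
[31] read 'b'  n11⇒n0 ·f
[32] read 'b'  n0⇒n0
[33] read 'b'  n0⇒n0
[34] read 'd'  n0⇒n1
[35] read 'a'  n1⇒n6
[36] read 'c'  n6⇒n7
[37] read 'b'  n7⇒n8  → match P1@[34:37],P5@[35:37]
[38] read 'a'  n8⇒n17 ·f
[39] read 'c'  n17⇒n18
[40] read 'b'  n18⇒n19  → match P5@[38:40]
[41] read 'd'  n19⇒n1 ·f
[42] read 'a'  n1⇒n6
[43] read 'c'  n6⇒n7
[44] read 'b'  n7⇒n8  → match P1@[41:44],P5@[42:44]
[45] read 'd'  n8⇒n1 ·f
[46] read 'c'  n1⇒n13
[47] read 'c'  n13⇒n9 ·f
[48] read 'd'  n9⇒n1 ·f
[49] read 'd'  n1⇒n2
[50] read 'a'  n2⇒n3
[51] read 'd'  n3⇒n4
[52] read 'd'  n4⇒n5  → match P0@[48:52]
[53] read 'd'  n5⇒n2 ·f
[54] read 'd'  n2⇒n2 ·f
[55] read 'a'  n2⇒n3
[56] read 'a'  n3⇒n12 ·f  → match P3@[54:56]
[57] read 'a'  n12⇒n17 ·f
[58] read 'b'  n17⇒n0 ·f
[59] read 'a'  n0⇒n17
[60] read 'b'  n17⇒n0 ·f
[61] read 'd'  n0⇒n1
[62] read 'c'  n1⇒n13
[63] read 'd'  n13⇒n14
[64] read 'a'  n14⇒n15
[65] read 'c'  n15⇒n16  → match P4@[61:65]
[66] read 'a'  n16⇒n10 ·f
[67] read 'd'  n10⇒n1 ·f
[68] read 'c'  n1⇒n13
[69] read 'd'  n13⇒n14
[70] read 'a'  n14⇒n15
[71] read 'c'  n15⇒n16  → match P4@[67:71]
[72] read 'a'  n16⇒n10 ·f
[73] read 'd'  n10⇒n1 ·f
[74] read 'a'  n1⇒n6
[75] read 'c'  n6⇒n7
[76] read 'b'  n7⇒n8  → match P1@[73:76],P5@[74:76]
[77] read 'd'  n8⇒n1 ·f
[78] read 'b'  n1⇒n0 ·f

All matches (sorted): [[7,1],[7,5],[20,2],[26,3],[30,2],[37,1],[37,5],[40,5],[44,1],[44,5],[52,0],[56,3],[65,4],[71,4],[76,1],[76,5]]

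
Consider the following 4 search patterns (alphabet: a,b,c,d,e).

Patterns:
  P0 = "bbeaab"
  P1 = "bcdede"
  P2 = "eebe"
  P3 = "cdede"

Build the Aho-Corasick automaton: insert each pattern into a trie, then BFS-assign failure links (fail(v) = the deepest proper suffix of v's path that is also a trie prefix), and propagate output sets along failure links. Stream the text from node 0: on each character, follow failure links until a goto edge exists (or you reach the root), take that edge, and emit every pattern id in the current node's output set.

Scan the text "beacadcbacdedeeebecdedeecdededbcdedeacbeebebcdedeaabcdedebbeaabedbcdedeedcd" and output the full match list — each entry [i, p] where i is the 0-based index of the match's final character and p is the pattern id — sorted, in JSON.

Build:
Trie (insert patterns):
  n0 'ε': b→1 c→16 e→12
  n1 'b': b→2 c→7
  n2 'bb': e→3
  n3 'bbe': a→4
  n4 'bbea': a→5
  n5 'bbeaa': b→6
  n6 'bbeaab': ·  ←P0
  n7 'bc': d→8
  n8 'bcd': e→9
  n9 'bcde': d→10
  n10 'bcded': e→11
  n11 'bcdede': ·  ←P1
  n12 'e': e→13
  n13 'ee': b→14
  n14 'eeb': e→15
  n15 'eebe': ·  ←P2
  n16 'c': d→17
  n17 'cd': e→18
  n18 'cde': d→19
  n19 'cded': e→20
  n20 'cdede': ·  ←P3

Failure links (BFS by depth):
  n1('b'): parent n0 fail=0; on 'b' 0 → fail=0;  out ∅∪∅=∅
  n12('e'): parent n0 fail=0; on 'e' 0 → fail=0;  out ∅∪∅=∅
  n16('c'): parent n0 fail=0; on 'c' 0 → fail=0;  out ∅∪∅=∅
  n2('bb'): parent n1 fail=0; on 'b' 0 → fail=1;  out ∅∪∅=∅
  n7('bc'): parent n1 fail=0; on 'c' 0 → fail=16;  out ∅∪∅=∅
  n13('ee'): parent n12 fail=0; on 'e' 0 → fail=12;  out ∅∪∅=∅
  n17('cd'): parent n16 fail=0; on 'd' 0 → fail=0;  out ∅∪∅=∅
  n3('bbe'): parent n2 fail=1; on 'e' 1→0 → fail=12;  out ∅∪∅=∅
  n8('bcd'): parent n7 fail=16; on 'd' 16 → fail=17;  out ∅∪∅=∅
  n14('eeb'): parent n13 fail=12; on 'b' 12→0 → fail=1;  out ∅∪∅=∅
  n18('cde'): parent n17 fail=0; on 'e' 0 → fail=12;  out ∅∪∅=∅
  n4('bbea'): parent n3 fail=12; on 'a' 12→0 → fail=0;  out ∅∪∅=∅
  n9('bcde'): parent n8 fail=17; on 'e' 17 → fail=18;  out ∅∪∅=∅
  n15('eebe'): parent n14 fail=1; on 'e' 1→0 → fail=12;  out {2}∪∅={2}
  n19('cded'): parent n18 fail=12; on 'd' 12→0 → fail=0;  out ∅∪∅=∅
  n5('bbeaa'): parent n4 fail=0; on 'a' 0 → fail=0;  out ∅∪∅=∅
  n10('bcded'): parent n9 fail=18; on 'd' 18 → fail=19;  out ∅∪∅=∅
  n20('cdede'): parent n19 fail=0; on 'e' 0 → fail=12;  out {3}∪∅={3}
  n6('bbeaab'): parent n5 fail=0; on 'b' 0 → fail=1;  out {0}∪∅={0}
  n11('bcdede'): parent n10 fail=19; on 'e' 19 → fail=20;  out {1}∪{3}={1,3}

Run:
i=0 'b': node 0→1
i=1 'e': node 1→12 (via fail)
i=2 'a': node 12→0 (via fail)
i=3 'c': node 0→16
i=4 'a': node 16→0 (via fail)
i=5 'd': node 0→0
i=6 'c': node 0→16
i=7 'b': node 16→1 (via fail)
i=8 'a': node 1→0 (via fail)
i=9 'c': node 0→16
i=10 'd': node 16→17
i=11 'e': node 17→18
i=12 'd': node 18→19
i=13 'e': node 19→20  emit P3@[9:13]
i=14 'e': node 20→13 (via fail)
i=15 'e': node 13→13 (via fail)
i=16 'b': node 13→14
i=17 'e': node 14→15  emit P2@[14:17]
i=18 'c': node 15→16 (via fail)
i=19 'd': node 16→17
i=20 'e': node 17→18
i=21 'd': node 18→19
i=22 'e': node 19→20  emit P3@[18:22]
i=23 'e': node 20→13 (via fail)
i=24 'c': node 13→16 (via fail)
i=25 'd': node 16→17
i=26 'e': node 17→18
i=27 'd': node 18→19
i=28 'e': node 19→20  emit P3@[24:28]
i=29 'd': node 20→0 (via fail)
i=30 'b': node 0→1
i=31 'c': node 1→7
i=32 'd': node 7→8
i=33 'e': node 8→9
i=34 'd': node 9→10
i=35 'e': node 10→11  emit P1@[30:35],P3@[31:35]
i=36 'a': node 11→0 (via fail)
i=37 'c': node 0→16
i=38 'b': node 16→1 (via fail)
i=39 'e': node 1→12 (via fail)
i=40 'e': node 12→13
i=41 'b': node 13→14
i=42 'e': node 14→15  emit P2@[39:42]
i=43 'b': node 15→1 (via fail)
i=44 'c': node 1→7
i=45 'd': node 7→8
i=46 'e': node 8→9
i=47 'd': node 9→10
i=48 'e': node 10→11  emit P1@[43:48],P3@[44:48]
i=49 'a': node 11→0 (via fail)
i=50 'a': node 0→0
i=51 'b': node 0→1
i=52 'c': node 1→7
i=53 'd': node 7→8
i=54 'e': node 8→9
i=55 'd': node 9→10
i=56 'e': node 10→11  emit P1@[51:56],P3@[52:56]
i=57 'b': node 11→1 (via fail)
i=58 'b': node 1→2
i=59 'e': node 2→3
i=60 'a': node 3→4
i=61 'a': node 4→5
i=62 'b': node 5→6  emit P0@[57:62]
i=63 'e': node 6→12 (via fail)
i=64 'd': node 12→0 (via fail)
i=65 'b': node 0→1
i=66 'c': node 1→7
i=67 'd': node 7→8
i=68 'e': node 8→9
i=69 'd': node 9→10
i=70 'e': node 10→11  emit P1@[65:70],P3@[66:70]
i=71 'e': node 11→13 (via fail)
i=72 'd': node 13→0 (via fail)
i=73 'c': node 0→16
i=74 'd': node 16→17

Matches: [[13,3],[17,2],[22,3],[28,3],[35,1],[35,3],[42,2],[48,1],[48,3],[56,1],[56,3],[62,0],[70,1],[70,3]]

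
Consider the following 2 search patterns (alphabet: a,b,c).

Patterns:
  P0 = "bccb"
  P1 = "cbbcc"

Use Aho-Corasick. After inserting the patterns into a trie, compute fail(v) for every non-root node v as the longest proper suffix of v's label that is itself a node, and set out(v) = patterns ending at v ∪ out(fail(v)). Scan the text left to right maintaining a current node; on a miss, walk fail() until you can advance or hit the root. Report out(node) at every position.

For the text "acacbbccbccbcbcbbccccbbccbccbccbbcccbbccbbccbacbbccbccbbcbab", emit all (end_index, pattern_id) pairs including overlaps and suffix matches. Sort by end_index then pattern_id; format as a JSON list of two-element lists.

Build automaton:
Trie (insert patterns):
  n0 'ε': b→1 c→5
  n1 'b': c→2
  n2 'bc': c→3
  n3 'bcc': b→4
  n4 'bccb': ·  ←P0
  n5 'c': b→6
  n6 'cb': b→7
  n7 'cbb': c→8
  n8 'cbbc': c→9
  n9 'cbbcc': ·  ←P1

BFS fail/out derivation:
  fail(1) 'b': from fail(0)=0 chase 'b': 0 ⇒ 0;  out=∅∪out(0)=∅
  fail(5) 'c': from fail(0)=0 chase 'c': 0 ⇒ 0;  out=∅∪out(0)=∅
  fail(2) 'bc': from fail(1)=0 chase 'c': 0 ⇒ 5;  out=∅∪out(5)=∅
  fail(6) 'cb': from fail(5)=0 chase 'b': 0 ⇒ 1;  out=∅∪out(1)=∅
  fail(3) 'bcc': from fail(2)=5 chase 'c': 5→0 ⇒ 5;  out=∅∪out(5)=∅
  fail(7) 'cbb': from fail(6)=1 chase 'b': 1→0 ⇒ 1;  out=∅∪out(1)=∅
  fail(4) 'bccb': from fail(3)=5 chase 'b': 5 ⇒ 6;  out={0}∪out(6)={0}
  fail(8) 'cbbc': from fail(7)=1 chase 'c': 1 ⇒ 2;  out=∅∪out(2)=∅
  fail(9) 'cbbcc': from fail(8)=2 chase 'c': 2 ⇒ 3;  out={1}∪out(3)={1}

Scan:
[0] read 'a'  n0⇒n0
[1] read 'c'  n0⇒n5
[2] read 'a'  n5⇒n0 (fail-walked)
[3] read 'c'  n0⇒n5
[4] read 'b'  n5⇒n6
[5] read 'b'  n6⇒n7
[6] read 'c'  n7⇒n8
[7] read 'c'  n8⇒n9  ** P1@[3:7]
[8] read 'b'  n9⇒n4 (fail-walked)  ** P0@[5:8]
[9] read 'c'  n4⇒n2 (fail-walked)
[10] read 'c'  n2⇒n3
[11] read 'b'  n3⇒n4  ** P0@[8:11]
[12] read 'c'  n4⇒n2 (fail-walked)
[13] read 'b'  n2⇒n6 (fail-walked)
[14] read 'c'  n6⇒n2 (fail-walked)
[15] read 'b'  n2⇒n6 (fail-walked)
[16] read 'b'  n6⇒n7
[17] read 'c'  n7⇒n8
[18] read 'c'  n8⇒n9  ** P1@[14:18]
[19] read 'c'  n9⇒n5 (fail-walked)
[20] read 'c'  n5⇒n5 (fail-walked)
[21] read 'b'  n5⇒n6
[22] read 'b'  n6⇒n7
[23] read 'c'  n7⇒n8
[24] read 'c'  n8⇒n9  ** P1@[20:24]
[25] read 'b'  n9⇒n4 (fail-walked)  ** P0@[22:25]
[26] read 'c'  n4⇒n2 (fail-walked)
[27] read 'c'  n2⇒n3
[28] read 'b'  n3⇒n4  ** P0@[25:28]
[29] read 'c'  n4⇒n2 (fail-walked)
[30] read 'c'  n2⇒n3
[31] read 'b'  n3⇒n4  ** P0@[28:31]
[32] read 'b'  n4⇒n7 (fail-walked)
[33] read 'c'  n7⇒n8
[34] read 'c'  n8⇒n9  ** P1@[30:34]
[35] read 'c'  n9⇒n5 (fail-walked)
[36] read 'b'  n5⇒n6
[37] read 'b'  n6⇒n7
[38] read 'c'  n7⇒n8
[39] read 'c'  n8⇒n9  ** P1@[35:39]
[40] read 'b'  n9⇒n4 (fail-walked)  ** P0@[37:40]
[41] read 'b'  n4⇒n7 (fail-walked)
[42] read 'c'  n7⇒n8
[43] read 'c'  n8⇒n9  ** P1@[39:43]
[44] read 'b'  n9⇒n4 (fail-walked)  ** P0@[41:44]
[45] read 'a'  n4⇒n0 (fail-walked)
[46] read 'c'  n0⇒n5
[47] read 'b'  n5⇒n6
[48] read 'b'  n6⇒n7
[49] read 'c'  n7⇒n8
[50] read 'c'  n8⇒n9  ** P1@[46:50]
[51] read 'b'  n9⇒n4 (fail-walked)  ** P0@[48:51]
[52] read 'c'  n4⇒n2 (fail-walked)
[53] read 'c'  n2⇒n3
[54] read 'b'  n3⇒n4  ** P0@[51:54]
[55] read 'b'  n4⇒n7 (fail-walked)
[56] read 'c'  n7⇒n8
[57] read 'b'  n8⇒n6 (fail-walked)
[58] read 'a'  n6⇒n0 (fail-walked)
[59] read 'b'  n0⇒n1

Matches: [[7,1],[8,0],[11,0],[18,1],[24,1],[25,0],[28,0],[31,0],[34,1],[39,1],[40,0],[43,1],[44,0],[50,1],[51,0],[54,0]]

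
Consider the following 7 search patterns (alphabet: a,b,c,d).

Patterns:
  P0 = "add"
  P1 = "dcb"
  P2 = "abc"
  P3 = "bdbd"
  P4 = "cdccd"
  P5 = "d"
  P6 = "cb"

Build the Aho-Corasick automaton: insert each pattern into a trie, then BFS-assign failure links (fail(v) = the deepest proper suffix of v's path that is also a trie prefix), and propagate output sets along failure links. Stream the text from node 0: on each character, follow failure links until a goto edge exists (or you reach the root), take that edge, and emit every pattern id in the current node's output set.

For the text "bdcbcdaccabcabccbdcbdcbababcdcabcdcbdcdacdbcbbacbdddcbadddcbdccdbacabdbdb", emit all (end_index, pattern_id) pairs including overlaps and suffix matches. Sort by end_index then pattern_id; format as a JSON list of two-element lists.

Build automaton:
Trie (insert patterns):
  0='ε' goto a→1 b→9 c→13 d→4
  1='a' goto b→7 d→2
  2='ad' goto d→3
  3='add' goto ·  ←P0
  4='d' goto c→5  ←P5
  5='dc' goto b→6
  6='dcb' goto ·  ←P1
  7='ab' goto c→8
  8='abc' goto ·  ←P2
  9='b' goto d→10
  10='bd' goto b→11
  11='bdb' goto d→12
  12='bdbd' goto ·  ←P3
  13='c' goto b→18 d→14
  14='cd' goto c→15
  15='cdc' goto c→16
  16='cdcc' goto d→17
  17='cdccd' goto ·  ←P4
  18='cb' goto ·  ←P6

Failure links (BFS by depth):
  fail(1) 'a': from fail(0)=0 chase 'a': 0 ⇒ 0;  out=∅∪out(0)=∅
  fail(4) 'd': from fail(0)=0 chase 'd': 0 ⇒ 0;  out={5}∪out(0)={5}
  fail(9) 'b': from fail(0)=0 chase 'b': 0 ⇒ 0;  out=∅∪out(0)=∅
  fail(13) 'c': from fail(0)=0 chase 'c': 0 ⇒ 0;  out=∅∪out(0)=∅
  fail(2) 'ad': from fail(1)=0 chase 'd': 0 ⇒ 4;  out=∅∪out(4)={5}
  fail(5) 'dc': from fail(4)=0 chase 'c': 0 ⇒ 13;  out=∅∪out(13)=∅
  fail(7) 'ab': from fail(1)=0 chase 'b': 0 ⇒ 9;  out=∅∪out(9)=∅
  fail(10) 'bd': from fail(9)=0 chase 'd': 0 ⇒ 4;  out=∅∪out(4)={5}
  fail(14) 'cd': from fail(13)=0 chase 'd': 0 ⇒ 4;  out=∅∪out(4)={5}
  fail(18) 'cb': from fail(13)=0 chase 'b': 0 ⇒ 9;  out={6}∪out(9)={6}
  fail(3) 'add': from fail(2)=4 chase 'd': 4→0 ⇒ 4;  out={0}∪out(4)={0,5}
  fail(6) 'dcb': from fail(5)=13 chase 'b': 13 ⇒ 18;  out={1}∪out(18)={1,6}
  fail(8) 'abc': from fail(7)=9 chase 'c': 9→0 ⇒ 13;  out={2}∪out(13)={2}
  fail(11) 'bdb': from fail(10)=4 chase 'b': 4→0 ⇒ 9;  out=∅∪out(9)=∅
  fail(15) 'cdc': from fail(14)=4 chase 'c': 4 ⇒ 5;  out=∅∪out(5)=∅
  fail(12) 'bdbd': from fail(11)=9 chase 'd': 9 ⇒ 10;  out={3}∪out(10)={3,5}
  fail(16) 'cdcc': from fail(15)=5 chase 'c': 5→13→0 ⇒ 13;  out=∅∪out(13)=∅
  fail(17) 'cdccd': from fail(16)=13 chase 'd': 13 ⇒ 14;  out={4}∪out(14)={4,5}

Run:
[0] read 'b'  n0⇒n9
[1] read 'd'  n9⇒n10  emit P5@[1:1]
[2] read 'c'  n10⇒n5 (via fail)
[3] read 'b'  n5⇒n6  emit P1@[1:3],P6@[2:3]
[4] read 'c'  n6⇒n13 (via fail)
[5] read 'd'  n13⇒n14  emit P5@[5:5]
[6] read 'a'  n14⇒n1 (via fail)
[7] read 'c'  n1⇒n13 (via fail)
[8] read 'c'  n13⇒n13 (via fail)
[9] read 'a'  n13⇒n1 (via fail)
[10] read 'b'  n1⇒n7
[11] read 'c'  n7⇒n8  emit P2@[9:11]
[12] read 'a'  n8⇒n1 (via fail)
[13] read 'b'  n1⇒n7
[14] read 'c'  n7⇒n8  emit P2@[12:14]
[15] read 'c'  n8⇒n13 (via fail)
[16] read 'b'  n13⇒n18  emit P6@[15:16]
[17] read 'd'  n18⇒n10 (via fail)  emit P5@[17:17]
[18] read 'c'  n10⇒n5 (via fail)
[19] read 'b'  n5⇒n6  emit P1@[17:19],P6@[18:19]
[20] read 'd'  n6⇒n10 (via fail)  emit P5@[20:20]
[21] read 'c'  n10⇒n5 (via fail)
[22] read 'b'  n5⇒n6  emit P1@[20:22],P6@[21:22]
[23] read 'a'  n6⇒n1 (via fail)
[24] read 'b'  n1⇒n7
[25] read 'a'  n7⇒n1 (via fail)
[26] read 'b'  n1⇒n7
[27] read 'c'  n7⇒n8  emit P2@[25:27]
[28] read 'd'  n8⇒n14 (via fail)  emit P5@[28:28]
[29] read 'c'  n14⇒n15
[30] read 'a'  n15⇒n1 (via fail)
[31] read 'b'  n1⇒n7
[32] read 'c'  n7⇒n8  emit P2@[30:32]
[33] read 'd'  n8⇒n14 (via fail)  emit P5@[33:33]
[34] read 'c'  n14⇒n15
[35] read 'b'  n15⇒n6 (via fail)  emit P1@[33:35],P6@[34:35]
[36] read 'd'  n6⇒n10 (via fail)  emit P5@[36:36]
[37] read 'c'  n10⇒n5 (via fail)
[38] read 'd'  n5⇒n14 (via fail)  emit P5@[38:38]
[39] read 'a'  n14⇒n1 (via fail)
[40] read 'c'  n1⇒n13 (via fail)
[41] read 'd'  n13⇒n14  emit P5@[41:41]
[42] read 'b'  n14⇒n9 (via fail)
[43] read 'c'  n9⇒n13 (via fail)
[44] read 'b'  n13⇒n18  emit P6@[43:44]
[45] read 'b'  n18⇒n9 (via fail)
[46] read 'a'  n9⇒n1 (via fail)
[47] read 'c'  n1⇒n13 (via fail)
[48] read 'b'  n13⇒n18  emit P6@[47:48]
[49] read 'd'  n18⇒n10 (via fail)  emit P5@[49:49]
[50] read 'd'  n10⇒n4 (via fail)  emit P5@[50:50]
[51] read 'd'  n4⇒n4 (via fail)  emit P5@[51:51]
[52] read 'c'  n4⇒n5
[53] read 'b'  n5⇒n6  emit P1@[51:53],P6@[52:53]
[54] read 'a'  n6⇒n1 (via fail)
[55] read 'd'  n1⇒n2  emit P5@[55:55]
[56] read 'd'  n2⇒n3  emit P0@[54:56],P5@[56:56]
[57] read 'd'  n3⇒n4 (via fail)  emit P5@[57:57]
[58] read 'c'  n4⇒n5
[59] read 'b'  n5⇒n6  emit P1@[57:59],P6@[58:59]
[60] read 'd'  n6⇒n10 (via fail)  emit P5@[60:60]
[61] read 'c'  n10⇒n5 (via fail)
[62] read 'c'  n5⇒n13 (via fail)
[63] read 'd'  n13⇒n14  emit P5@[63:63]
[64] read 'b'  n14⇒n9 (via fail)
[65] read 'a'  n9⇒n1 (via fail)
[66] read 'c'  n1⇒n13 (via fail)
[67] read 'a'  n13⇒n1 (via fail)
[68] read 'b'  n1⇒n7
[69] read 'd'  n7⇒n10 (via fail)  emit P5@[69:69]
[70] read 'b'  n10⇒n11
[71] read 'd'  n11⇒n12  emit P3@[68:71],P5@[71:71]
[72] read 'b'  n12⇒n11 (via fail)

All matches (sorted): [[1,5],[3,1],[3,6],[5,5],[11,2],[14,2],[16,6],[17,5],[19,1],[19,6],[20,5],[22,1],[22,6],[27,2],[28,5],[32,2],[33,5],[35,1],[35,6],[36,5],[38,5],[41,5],[44,6],[48,6],[49,5],[50,5],[51,5],[53,1],[53,6],[55,5],[56,0],[56,5],[57,5],[59,1],[59,6],[60,5],[63,5],[69,5],[71,3],[71,5]]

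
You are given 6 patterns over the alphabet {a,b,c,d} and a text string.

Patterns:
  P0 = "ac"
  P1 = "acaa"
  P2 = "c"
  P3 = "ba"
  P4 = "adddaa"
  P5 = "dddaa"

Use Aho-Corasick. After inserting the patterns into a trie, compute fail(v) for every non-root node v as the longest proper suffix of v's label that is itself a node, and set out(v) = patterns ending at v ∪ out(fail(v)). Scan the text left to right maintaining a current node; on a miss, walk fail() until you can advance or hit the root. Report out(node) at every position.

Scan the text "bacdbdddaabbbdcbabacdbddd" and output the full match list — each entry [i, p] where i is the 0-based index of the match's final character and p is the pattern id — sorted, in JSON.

Build automaton:
Trie (insert patterns):
  n0 'ε': a→1 b→6 c→5 d→13
  n1 'a': c→2 d→8
  n2 'ac': a→3  ←P0
  n3 'aca': a→4
  n4 'acaa': ·  ←P1
  n5 'c': ·  ←P2
  n6 'b': a→7
  n7 'ba': ·  ←P3
  n8 'ad': d→9
  n9 'add': d→10
  n10 'addd': a→11
  n11 'addda': a→12
  n12 'adddaa': ·  ←P4
  n13 'd': d→14
  n14 'dd': d→15
  n15 'ddd': a→16
  n16 'ddda': a→17
  n17 'dddaa': ·  ←P5

Failure links (BFS by depth):
  fail(1) 'a': from fail(0)=0 chase 'a': 0 ⇒ 0;  out=∅∪out(0)=∅
  fail(5) 'c': from fail(0)=0 chase 'c': 0 ⇒ 0;  out={2}∪out(0)={2}
  fail(6) 'b': from fail(0)=0 chase 'b': 0 ⇒ 0;  out=∅∪out(0)=∅
  fail(13) 'd': from fail(0)=0 chase 'd': 0 ⇒ 0;  out=∅∪out(0)=∅
  fail(2) 'ac': from fail(1)=0 chase 'c': 0 ⇒ 5;  out={0}∪out(5)={0,2}
  fail(7) 'ba': from fail(6)=0 chase 'a': 0 ⇒ 1;  out={3}∪out(1)={3}
  fail(8) 'ad': from fail(1)=0 chase 'd': 0 ⇒ 13;  out=∅∪out(13)=∅
  fail(14) 'dd': from fail(13)=0 chase 'd': 0 ⇒ 13;  out=∅∪out(13)=∅
  fail(3) 'aca': from fail(2)=5 chase 'a': 5→0 ⇒ 1;  out=∅∪out(1)=∅
  fail(9) 'add': from fail(8)=13 chase 'd': 13 ⇒ 14;  out=∅∪out(14)=∅
  fail(15) 'ddd': from fail(14)=13 chase 'd': 13 ⇒ 14;  out=∅∪out(14)=∅
  fail(4) 'acaa': from fail(3)=1 chase 'a': 1→0 ⇒ 1;  out={1}∪out(1)={1}
  fail(10) 'addd': from fail(9)=14 chase 'd': 14 ⇒ 15;  out=∅∪out(15)=∅
  fail(16) 'ddda': from fail(15)=14 chase 'a': 14→13→0 ⇒ 1;  out=∅∪out(1)=∅
  fail(11) 'addda': from fail(10)=15 chase 'a': 15 ⇒ 16;  out=∅∪out(16)=∅
  fail(17) 'dddaa': from fail(16)=1 chase 'a': 1→0 ⇒ 1;  out={5}∪out(1)={5}
  fail(12) 'adddaa': from fail(11)=16 chase 'a': 16 ⇒ 17;  out={4}∪out(17)={4,5}

Text stream:
pos 0 'b': at 6
pos 1 'a': at 7  emit P3@[0:1]
pos 2 'c': at 2 ·f  emit P0@[1:2],P2@[2:2]
pos 3 'd': at 13 ·f
pos 4 'b': at 6 ·f
pos 5 'd': at 13 ·f
pos 6 'd': at 14
pos 7 'd': at 15
pos 8 'a': at 16
pos 9 'a': at 17  emit P5@[5:9]
pos 10 'b': at 6 ·f
pos 11 'b': at 6 ·f
pos 12 'b': at 6 ·f
pos 13 'd': at 13 ·f
pos 14 'c': at 5 ·f  emit P2@[14:14]
pos 15 'b': at 6 ·f
pos 16 'a': at 7  emit P3@[15:16]
pos 17 'b': at 6 ·f
pos 18 'a': at 7  emit P3@[17:18]
pos 19 'c': at 2 ·f  emit P0@[18:19],P2@[19:19]
pos 20 'd': at 13 ·f
pos 21 'b': at 6 ·f
pos 22 'd': at 13 ·f
pos 23 'd': at 14
pos 24 'd': at 15

All matches (sorted): [[1,3],[2,0],[2,2],[9,5],[14,2],[16,3],[18,3],[19,0],[19,2]]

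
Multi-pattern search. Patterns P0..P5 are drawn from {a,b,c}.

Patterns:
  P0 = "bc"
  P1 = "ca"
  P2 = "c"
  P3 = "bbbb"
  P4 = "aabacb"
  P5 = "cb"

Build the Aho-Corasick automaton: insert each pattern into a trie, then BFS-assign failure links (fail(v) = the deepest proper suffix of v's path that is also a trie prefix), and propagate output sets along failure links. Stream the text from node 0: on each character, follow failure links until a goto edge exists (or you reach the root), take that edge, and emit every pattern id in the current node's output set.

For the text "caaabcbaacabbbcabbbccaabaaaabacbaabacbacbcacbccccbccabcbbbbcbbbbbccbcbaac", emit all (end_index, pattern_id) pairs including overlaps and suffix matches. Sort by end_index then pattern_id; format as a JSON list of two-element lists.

Build automaton:
Trie nodes:
  n0 'ε': a→8 b→1 c→3
  n1 'b': b→5 c→2
  n2 'bc': ·  ←P0
  n3 'c': a→4 b→14  ←P2
  n4 'ca': ·  ←P1
  n5 'bb': b→6
  n6 'bbb': b→7
  n7 'bbbb': ·  ←P3
  n8 'a': a→9
  n9 'aa': b→10
  n10 'aab': a→11
  n11 'aaba': c→12
  n12 'aabac': b→13
  n13 'aabacb': ·  ←P4
  n14 'cb': ·  ←P5

Failure links (BFS by depth):
  fail(1) 'b': from fail(0)=0 chase 'b': 0 ⇒ 0;  out=∅∪out(0)=∅
  fail(3) 'c': from fail(0)=0 chase 'c': 0 ⇒ 0;  out={2}∪out(0)={2}
  fail(8) 'a': from fail(0)=0 chase 'a': 0 ⇒ 0;  out=∅∪out(0)=∅
  fail(2) 'bc': from fail(1)=0 chase 'c': 0 ⇒ 3;  out={0}∪out(3)={0,2}
  fail(4) 'ca': from fail(3)=0 chase 'a': 0 ⇒ 8;  out={1}∪out(8)={1}
  fail(5) 'bb': from fail(1)=0 chase 'b': 0 ⇒ 1;  out=∅∪out(1)=∅
  fail(9) 'aa': from fail(8)=0 chase 'a': 0 ⇒ 8;  out=∅∪out(8)=∅
  fail(14) 'cb': from fail(3)=0 chase 'b': 0 ⇒ 1;  out={5}∪out(1)={5}
  fail(6) 'bbb': from fail(5)=1 chase 'b': 1 ⇒ 5;  out=∅∪out(5)=∅
  fail(10) 'aab': from fail(9)=8 chase 'b': 8→0 ⇒ 1;  out=∅∪out(1)=∅
  fail(7) 'bbbb': from fail(6)=5 chase 'b': 5 ⇒ 6;  out={3}∪out(6)={3}
  fail(11) 'aaba': from fail(10)=1 chase 'a': 1→0 ⇒ 8;  out=∅∪out(8)=∅
  fail(12) 'aabac': from fail(11)=8 chase 'c': 8→0 ⇒ 3;  out=∅∪out(3)={2}
  fail(13) 'aabacb': from fail(12)=3 chase 'b': 3 ⇒ 14;  out={4}∪out(14)={4,5}

Scan:
[0] read 'c'  n0⇒n3  emit P2@[0:0]
[1] read 'a'  n3⇒n4  emit P1@[0:1]
[2] read 'a'  n4⇒n9 (via fail)
[3] read 'a'  n9⇒n9 (via fail)
[4] read 'b'  n9⇒n10
[5] read 'c'  n10⇒n2 (via fail)  emit P0@[4:5],P2@[5:5]
[6] read 'b'  n2⇒n14 (via fail)  emit P5@[5:6]
[7] read 'a'  n14⇒n8 (via fail)
[8] read 'a'  n8⇒n9
[9] read 'c'  n9⇒n3 (via fail)  emit P2@[9:9]
[10] read 'a'  n3⇒n4  emit P1@[9:10]
[11] read 'b'  n4⇒n1 (via fail)
[12] read 'b'  n1⇒n5
[13] read 'b'  n5⇒n6
[14] read 'c'  n6⇒n2 (via fail)  emit P0@[13:14],P2@[14:14]
[15] read 'a'  n2⇒n4 (via fail)  emit P1@[14:15]
[16] read 'b'  n4⇒n1 (via fail)
[17] read 'b'  n1⇒n5
[18] read 'b'  n5⇒n6
[19] read 'c'  n6⇒n2 (via fail)  emit P0@[18:19],P2@[19:19]
[20] read 'c'  n2⇒n3 (via fail)  emit P2@[20:20]
[21] read 'a'  n3⇒n4  emit P1@[20:21]
[22] read 'a'  n4⇒n9 (via fail)
[23] read 'b'  n9⇒n10
[24] read 'a'  n10⇒n11
[25] read 'a'  n11⇒n9 (via fail)
[26] read 'a'  n9⇒n9 (via fail)
[27] read 'a'  n9⇒n9 (via fail)
[28] read 'b'  n9⇒n10
[29] read 'a'  n10⇒n11
[30] read 'c'  n11⇒n12  emit P2@[30:30]
[31] read 'b'  n12⇒n13  emit P4@[26:31],P5@[30:31]
[32] read 'a'  n13⇒n8 (via fail)
[33] read 'a'  n8⇒n9
[34] read 'b'  n9⇒n10
[35] read 'a'  n10⇒n11
[36] read 'c'  n11⇒n12  emit P2@[36:36]
[37] read 'b'  n12⇒n13  emit P4@[32:37],P5@[36:37]
[38] read 'a'  n13⇒n8 (via fail)
[39] read 'c'  n8⇒n3 (via fail)  emit P2@[39:39]
[40] read 'b'  n3⇒n14  emit P5@[39:40]
[41] read 'c'  n14⇒n2 (via fail)  emit P0@[40:41],P2@[41:41]
[42] read 'a'  n2⇒n4 (via fail)  emit P1@[41:42]
[43] read 'c'  n4⇒n3 (via fail)  emit P2@[43:43]
[44] read 'b'  n3⇒n14  emit P5@[43:44]
[45] read 'c'  n14⇒n2 (via fail)  emit P0@[44:45],P2@[45:45]
[46] read 'c'  n2⇒n3 (via fail)  emit P2@[46:46]
[47] read 'c'  n3⇒n3 (via fail)  emit P2@[47:47]
[48] read 'c'  n3⇒n3 (via fail)  emit P2@[48:48]
[49] read 'b'  n3⇒n14  emit P5@[48:49]
[50] read 'c'  n14⇒n2 (via fail)  emit P0@[49:50],P2@[50:50]
[51] read 'c'  n2⇒n3 (via fail)  emit P2@[51:51]
[52] read 'a'  n3⇒n4  emit P1@[51:52]
[53] read 'b'  n4⇒n1 (via fail)
[54] read 'c'  n1⇒n2  emit P0@[53:54],P2@[54:54]
[55] read 'b'  n2⇒n14 (via fail)  emit P5@[54:55]
[56] read 'b'  n14⇒n5 (via fail)
[57] read 'b'  n5⇒n6
[58] read 'b'  n6⇒n7  emit P3@[55:58]
[59] read 'c'  n7⇒n2 (via fail)  emit P0@[58:59],P2@[59:59]
[60] read 'b'  n2⇒n14 (via fail)  emit P5@[59:60]
[61] read 'b'  n14⇒n5 (via fail)
[62] read 'b'  n5⇒n6
[63] read 'b'  n6⇒n7  emit P3@[60:63]
[64] read 'b'  n7⇒n7 (via fail)  emit P3@[61:64]
[65] read 'c'  n7⇒n2 (via fail)  emit P0@[64:65],P2@[65:65]
[66] read 'c'  n2⇒n3 (via fail)  emit P2@[66:66]
[67] read 'b'  n3⇒n14  emit P5@[66:67]
[68] read 'c'  n14⇒n2 (via fail)  emit P0@[67:68],P2@[68:68]
[69] read 'b'  n2⇒n14 (via fail)  emit P5@[68:69]
[70] read 'a'  n14⇒n8 (via fail)
[71] read 'a'  n8⇒n9
[72] read 'c'  n9⇒n3 (via fail)  emit P2@[72:72]

Matches: [[0,2],[1,1],[5,0],[5,2],[6,5],[9,2],[10,1],[14,0],[14,2],[15,1],[19,0],[19,2],[20,2],[21,1],[30,2],[31,4],[31,5],[36,2],[37,4],[37,5],[39,2],[40,5],[41,0],[41,2],[42,1],[43,2],[44,5],[45,0],[45,2],[46,2],[47,2],[48,2],[49,5],[50,0],[50,2],[51,2],[52,1],[54,0],[54,2],[55,5],[58,3],[59,0],[59,2],[60,5],[63,3],[64,3],[65,0],[65,2],[66,2],[67,5],[68,0],[68,2],[69,5],[72,2]]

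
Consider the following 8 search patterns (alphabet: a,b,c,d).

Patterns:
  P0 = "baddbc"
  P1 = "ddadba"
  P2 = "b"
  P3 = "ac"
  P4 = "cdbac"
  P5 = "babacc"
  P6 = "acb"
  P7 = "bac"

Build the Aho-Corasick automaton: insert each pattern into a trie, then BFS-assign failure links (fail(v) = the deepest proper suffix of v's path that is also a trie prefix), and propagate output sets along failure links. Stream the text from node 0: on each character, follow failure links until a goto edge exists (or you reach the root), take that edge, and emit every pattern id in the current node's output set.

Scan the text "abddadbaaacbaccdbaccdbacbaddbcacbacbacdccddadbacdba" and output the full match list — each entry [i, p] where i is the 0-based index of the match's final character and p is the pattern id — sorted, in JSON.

Construct AC machine:
Trie nodes:
  n0 'ε': a→13 b→1 c→15 d→7
  n1 'b': a→2  [P2 ends]
  n2 'ba': b→20 c→25 d→3
  n3 'bad': d→4
  n4 'badd': b→5
  n5 'baddb': c→6
  n6 'baddbc': ·  [P0 ends]
  n7 'd': d→8
  n8 'dd': a→9
  n9 'dda': d→10
  n10 'ddad': b→11
  n11 'ddadb': a→12
  n12 'ddadba': ·  [P1 ends]
  n13 'a': c→14
  n14 'ac': b→24  [P3 ends]
  n15 'c': d→16
  n16 'cd': b→17
  n17 'cdb': a→18
  n18 'cdba': c→19
  n19 'cdbac': ·  [P4 ends]
  n20 'bab': a→21
  n21 'baba': c→22
  n22 'babac': c→23
  n23 'babacc': ·  [P5 ends]
  n24 'acb': ·  [P6 ends]
  n25 'bac': ·  [P7 ends]

BFS fail/out derivation:
  n1('b'): parent n0 fail=0; on 'b' 0 → fail=0;  out {2}∪∅={2}
  n7('d'): parent n0 fail=0; on 'd' 0 → fail=0;  out ∅∪∅=∅
  n13('a'): parent n0 fail=0; on 'a' 0 → fail=0;  out ∅∪∅=∅
  n15('c'): parent n0 fail=0; on 'c' 0 → fail=0;  out ∅∪∅=∅
  n2('ba'): parent n1 fail=0; on 'a' 0 → fail=13;  out ∅∪∅=∅
  n8('dd'): parent n7 fail=0; on 'd' 0 → fail=7;  out ∅∪∅=∅
  n14('ac'): parent n13 fail=0; on 'c' 0 → fail=15;  out {3}∪∅={3}
  n16('cd'): parent n15 fail=0; on 'd' 0 → fail=7;  out ∅∪∅=∅
  n3('bad'): parent n2 fail=13; on 'd' 13→0 → fail=7;  out ∅∪∅=∅
  n9('dda'): parent n8 fail=7; on 'a' 7→0 → fail=13;  out ∅∪∅=∅
  n17('cdb'): parent n16 fail=7; on 'b' 7→0 → fail=1;  out ∅∪{2}={2}
  n20('bab'): parent n2 fail=13; on 'b' 13→0 → fail=1;  out ∅∪{2}={2}
  n24('acb'): parent n14 fail=15; on 'b' 15→0 → fail=1;  out {6}∪{2}={2,6}
  n25('bac'): parent n2 fail=13; on 'c' 13 → fail=14;  out {7}∪{3}={3,7}
  n4('badd'): parent n3 fail=7; on 'd' 7 → fail=8;  out ∅∪∅=∅
  n10('ddad'): parent n9 fail=13; on 'd' 13→0 → fail=7;  out ∅∪∅=∅
  n18('cdba'): parent n17 fail=1; on 'a' 1 → fail=2;  out ∅∪∅=∅
  n21('baba'): parent n20 fail=1; on 'a' 1 → fail=2;  out ∅∪∅=∅
  n5('baddb'): parent n4 fail=8; on 'b' 8→7→0 → fail=1;  out ∅∪{2}={2}
  n11('ddadb'): parent n10 fail=7; on 'b' 7→0 → fail=1;  out ∅∪{2}={2}
  n19('cdbac'): parent n18 fail=2; on 'c' 2 → fail=25;  out {4}∪{3,7}={3,4,7}
  n22('babac'): parent n21 fail=2; on 'c' 2 → fail=25;  out ∅∪{3,7}={3,7}
  n6('baddbc'): parent n5 fail=1; on 'c' 1→0 → fail=15;  out {0}∪∅={0}
  n12('ddadba'): parent n11 fail=1; on 'a' 1 → fail=2;  out {1}∪∅={1}
  n23('babacc'): parent n22 fail=25; on 'c' 25→14→15→0 → fail=15;  out {5}∪∅={5}

Scan:
i=0 'a': node 0→13
i=1 'b': node 13→1 (fail-walked)  ** P2@[1:1]
i=2 'd': node 1→7 (fail-walked)
i=3 'd': node 7→8
i=4 'a': node 8→9
i=5 'd': node 9→10
i=6 'b': node 10→11  ** P2@[6:6]
i=7 'a': node 11→12  ** P1@[2:7]
i=8 'a': node 12→13 (fail-walked)
i=9 'a': node 13→13 (fail-walked)
i=10 'c': node 13→14  ** P3@[9:10]
i=11 'b': node 14→24  ** P2@[11:11],P6@[9:11]
i=12 'a': node 24→2 (fail-walked)
i=13 'c': node 2→25  ** P3@[12:13],P7@[11:13]
i=14 'c': node 25→15 (fail-walked)
i=15 'd': node 15→16
i=16 'b': node 16→17  ** P2@[16:16]
i=17 'a': node 17→18
i=18 'c': node 18→19  ** P3@[17:18],P4@[14:18],P7@[16:18]
i=19 'c': node 19→15 (fail-walked)
i=20 'd': node 15→16
i=21 'b': node 16→17  ** P2@[21:21]
i=22 'a': node 17→18
i=23 'c': node 18→19  ** P3@[22:23],P4@[19:23],P7@[21:23]
i=24 'b': node 19→24 (fail-walked)  ** P2@[24:24],P6@[22:24]
i=25 'a': node 24→2 (fail-walked)
i=26 'd': node 2→3
i=27 'd': node 3→4
i=28 'b': node 4→5  ** P2@[28:28]
i=29 'c': node 5→6  ** P0@[24:29]
i=30 'a': node 6→13 (fail-walked)
i=31 'c': node 13→14  ** P3@[30:31]
i=32 'b': node 14→24  ** P2@[32:32],P6@[30:32]
i=33 'a': node 24→2 (fail-walked)
i=34 'c': node 2→25  ** P3@[33:34],P7@[32:34]
i=35 'b': node 25→24 (fail-walked)  ** P2@[35:35],P6@[33:35]
i=36 'a': node 24→2 (fail-walked)
i=37 'c': node 2→25  ** P3@[36:37],P7@[35:37]
i=38 'd': node 25→16 (fail-walked)
i=39 'c': node 16→15 (fail-walked)
i=40 'c': node 15→15 (fail-walked)
i=41 'd': node 15→16
i=42 'd': node 16→8 (fail-walked)
i=43 'a': node 8→9
i=44 'd': node 9→10
i=45 'b': node 10→11  ** P2@[45:45]
i=46 'a': node 11→12  ** P1@[41:46]
i=47 'c': node 12→25 (fail-walked)  ** P3@[46:47],P7@[45:47]
i=48 'd': node 25→16 (fail-walked)
i=49 'b': node 16→17  ** P2@[49:49]
i=50 'a': node 17→18

All matches (sorted): [[1,2],[6,2],[7,1],[10,3],[11,2],[11,6],[13,3],[13,7],[16,2],[18,3],[18,4],[18,7],[21,2],[23,3],[23,4],[23,7],[24,2],[24,6],[28,2],[29,0],[31,3],[32,2],[32,6],[34,3],[34,7],[35,2],[35,6],[37,3],[37,7],[45,2],[46,1],[47,3],[47,7],[49,2]]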